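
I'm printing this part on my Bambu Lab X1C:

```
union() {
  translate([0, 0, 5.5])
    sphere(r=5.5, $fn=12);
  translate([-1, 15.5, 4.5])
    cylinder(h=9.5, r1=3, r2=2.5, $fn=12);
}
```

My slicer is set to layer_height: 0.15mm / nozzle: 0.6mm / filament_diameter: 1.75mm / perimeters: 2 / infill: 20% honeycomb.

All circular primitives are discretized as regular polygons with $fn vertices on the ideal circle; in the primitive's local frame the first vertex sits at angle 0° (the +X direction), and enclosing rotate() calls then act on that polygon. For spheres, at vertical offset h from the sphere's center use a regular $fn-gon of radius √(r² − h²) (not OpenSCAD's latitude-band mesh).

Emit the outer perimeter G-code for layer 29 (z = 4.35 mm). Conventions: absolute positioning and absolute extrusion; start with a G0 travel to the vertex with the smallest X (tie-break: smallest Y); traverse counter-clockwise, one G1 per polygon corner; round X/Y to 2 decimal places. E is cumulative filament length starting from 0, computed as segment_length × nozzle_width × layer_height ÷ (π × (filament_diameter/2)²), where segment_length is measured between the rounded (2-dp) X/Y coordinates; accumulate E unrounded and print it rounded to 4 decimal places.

G0 X-5.38 Y0.00 Z4.35
G1 X-4.66 Y-2.69 E0.1042
G1 X-2.69 Y-4.66 E0.2084
G1 X0.00 Y-5.38 E0.3126
G1 X2.69 Y-4.66 E0.4168
G1 X4.66 Y-2.69 E0.5211
G1 X5.38 Y0.00 E0.6253
G1 X4.66 Y2.69 E0.7295
G1 X2.69 Y4.66 E0.8337
G1 X0.00 Y5.38 E0.9379
G1 X-2.69 Y4.66 E1.0421
G1 X-4.66 Y2.69 E1.1464
G1 X-5.38 Y0.00 E1.2506

At z = 4.35 mm: the r=5.5 sphere contributes a regular 12-gon of circumradius √(5.5²−1.15²) = 5.378; the cone at (-1, 15.5) does not reach this height (z outside [4.5, 14]); Merging all regions: only the r=5.5 sphere is present, so the union is just that shape — 1 connected region. The outline is a single polygon with 12 vertices. Extrusion per mm of travel: 0.6 × 0.15 / (π × 0.875²) = 0.037418. Accumulating E over each segment gives final E = 1.2506.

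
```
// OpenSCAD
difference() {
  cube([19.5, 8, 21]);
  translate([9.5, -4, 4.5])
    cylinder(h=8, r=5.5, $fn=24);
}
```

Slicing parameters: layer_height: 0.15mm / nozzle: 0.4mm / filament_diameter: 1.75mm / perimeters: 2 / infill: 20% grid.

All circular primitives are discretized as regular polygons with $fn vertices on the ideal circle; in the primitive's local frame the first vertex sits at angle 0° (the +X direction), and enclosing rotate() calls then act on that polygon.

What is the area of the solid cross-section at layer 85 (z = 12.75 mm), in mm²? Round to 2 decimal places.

156.00 mm²

At z = 12.75 mm: the 19.5×8 cube contributes its full rectangle (area 156.00 mm²); the cylinder at (9.5, -4) does not reach this height (z outside [4.5, 12.5]); Taking the first minus the rest: none of the subtracted shapes is present at this height, so the 19.5×8 cube is unchanged — area = 156.00 mm². Overall, the cross-section is a single solid region. Net area = 156.00 mm².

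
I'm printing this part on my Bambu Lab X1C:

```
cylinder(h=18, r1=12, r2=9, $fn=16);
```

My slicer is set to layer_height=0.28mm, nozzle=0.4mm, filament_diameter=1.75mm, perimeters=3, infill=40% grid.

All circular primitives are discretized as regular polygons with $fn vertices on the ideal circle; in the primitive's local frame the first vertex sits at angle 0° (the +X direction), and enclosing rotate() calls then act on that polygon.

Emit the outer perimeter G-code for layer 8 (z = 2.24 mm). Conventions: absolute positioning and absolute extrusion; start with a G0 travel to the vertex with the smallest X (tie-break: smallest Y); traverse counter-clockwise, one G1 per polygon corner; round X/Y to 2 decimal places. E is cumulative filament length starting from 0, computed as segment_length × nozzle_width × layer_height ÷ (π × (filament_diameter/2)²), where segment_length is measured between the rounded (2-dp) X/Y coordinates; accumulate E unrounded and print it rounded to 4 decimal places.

At z = 2.24 mm: the cone: at t=0.124 of its height the radius interpolates to r₁+(r₂−r₁)t = 11.627, giving a regular 16-gon of that circumradius. The outline is a single polygon with 16 vertices. Extrusion per mm of travel: 0.4 × 0.28 / (π × 0.875²) = 0.046564. Accumulating E over each segment gives final E = 3.3797.

G0 X-11.63 Y0.00 Z2.24
G1 X-10.74 Y-4.45 E0.2113
G1 X-8.22 Y-8.22 E0.4225
G1 X-4.45 Y-10.74 E0.6336
G1 X0.00 Y-11.63 E0.8449
G1 X4.45 Y-10.74 E1.0562
G1 X8.22 Y-8.22 E1.2674
G1 X10.74 Y-4.45 E1.4786
G1 X11.63 Y0.00 E1.6899
G1 X10.74 Y4.45 E1.9012
G1 X8.22 Y8.22 E2.1123
G1 X4.45 Y10.74 E2.3235
G1 X0.00 Y11.63 E2.5348
G1 X-4.45 Y10.74 E2.7461
G1 X-8.22 Y8.22 E2.9573
G1 X-10.74 Y4.45 E3.1684
G1 X-11.63 Y0.00 E3.3797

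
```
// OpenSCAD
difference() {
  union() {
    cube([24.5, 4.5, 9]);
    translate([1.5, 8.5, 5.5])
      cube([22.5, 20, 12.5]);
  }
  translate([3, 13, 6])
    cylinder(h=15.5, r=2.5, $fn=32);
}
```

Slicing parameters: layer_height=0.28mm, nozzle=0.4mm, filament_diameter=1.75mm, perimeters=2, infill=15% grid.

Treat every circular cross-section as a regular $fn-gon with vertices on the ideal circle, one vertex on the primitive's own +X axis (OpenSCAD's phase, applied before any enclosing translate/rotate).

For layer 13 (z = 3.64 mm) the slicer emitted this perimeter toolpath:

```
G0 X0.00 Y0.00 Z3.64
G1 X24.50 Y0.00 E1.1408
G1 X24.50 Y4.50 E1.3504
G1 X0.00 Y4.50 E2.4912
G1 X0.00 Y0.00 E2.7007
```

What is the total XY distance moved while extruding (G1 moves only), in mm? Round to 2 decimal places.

58.00 mm

Sum the Euclidean lengths of each G1 segment: total = 58.00 mm.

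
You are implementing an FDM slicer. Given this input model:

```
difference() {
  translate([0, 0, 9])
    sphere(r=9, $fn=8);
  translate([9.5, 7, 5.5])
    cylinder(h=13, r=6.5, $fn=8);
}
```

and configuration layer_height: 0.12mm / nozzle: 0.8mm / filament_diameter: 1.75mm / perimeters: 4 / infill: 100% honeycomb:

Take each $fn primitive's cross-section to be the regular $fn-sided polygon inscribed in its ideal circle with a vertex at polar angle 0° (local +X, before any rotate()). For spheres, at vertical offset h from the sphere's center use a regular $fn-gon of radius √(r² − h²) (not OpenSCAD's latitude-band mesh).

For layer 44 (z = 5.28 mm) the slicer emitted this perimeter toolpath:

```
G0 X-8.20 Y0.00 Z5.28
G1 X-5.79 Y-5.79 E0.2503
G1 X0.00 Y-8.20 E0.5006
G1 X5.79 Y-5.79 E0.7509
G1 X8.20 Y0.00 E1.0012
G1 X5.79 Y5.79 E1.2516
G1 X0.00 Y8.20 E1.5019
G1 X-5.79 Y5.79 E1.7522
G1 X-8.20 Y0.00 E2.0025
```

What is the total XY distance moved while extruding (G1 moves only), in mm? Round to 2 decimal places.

Sum the Euclidean lengths of each G1 segment: total = 50.17 mm.

50.17 mm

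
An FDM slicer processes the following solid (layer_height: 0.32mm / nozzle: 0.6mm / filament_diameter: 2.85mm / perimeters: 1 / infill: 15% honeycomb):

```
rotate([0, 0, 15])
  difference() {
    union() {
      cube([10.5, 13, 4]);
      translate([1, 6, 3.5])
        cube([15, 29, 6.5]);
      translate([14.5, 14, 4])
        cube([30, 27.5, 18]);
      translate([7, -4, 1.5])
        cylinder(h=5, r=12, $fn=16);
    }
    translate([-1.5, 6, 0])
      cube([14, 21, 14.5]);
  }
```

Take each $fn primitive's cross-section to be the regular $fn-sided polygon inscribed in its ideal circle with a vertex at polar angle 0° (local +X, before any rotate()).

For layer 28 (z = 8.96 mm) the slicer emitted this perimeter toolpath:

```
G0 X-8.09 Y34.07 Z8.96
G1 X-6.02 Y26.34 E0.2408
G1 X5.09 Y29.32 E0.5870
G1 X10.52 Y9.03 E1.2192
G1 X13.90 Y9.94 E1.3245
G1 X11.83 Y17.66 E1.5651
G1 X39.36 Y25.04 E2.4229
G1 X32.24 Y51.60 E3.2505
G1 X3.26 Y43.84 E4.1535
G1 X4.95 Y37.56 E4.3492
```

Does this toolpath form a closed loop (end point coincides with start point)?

Start point (G0): (-8.09, 34.07). End point (last G1): the path does not return to the start — open.

no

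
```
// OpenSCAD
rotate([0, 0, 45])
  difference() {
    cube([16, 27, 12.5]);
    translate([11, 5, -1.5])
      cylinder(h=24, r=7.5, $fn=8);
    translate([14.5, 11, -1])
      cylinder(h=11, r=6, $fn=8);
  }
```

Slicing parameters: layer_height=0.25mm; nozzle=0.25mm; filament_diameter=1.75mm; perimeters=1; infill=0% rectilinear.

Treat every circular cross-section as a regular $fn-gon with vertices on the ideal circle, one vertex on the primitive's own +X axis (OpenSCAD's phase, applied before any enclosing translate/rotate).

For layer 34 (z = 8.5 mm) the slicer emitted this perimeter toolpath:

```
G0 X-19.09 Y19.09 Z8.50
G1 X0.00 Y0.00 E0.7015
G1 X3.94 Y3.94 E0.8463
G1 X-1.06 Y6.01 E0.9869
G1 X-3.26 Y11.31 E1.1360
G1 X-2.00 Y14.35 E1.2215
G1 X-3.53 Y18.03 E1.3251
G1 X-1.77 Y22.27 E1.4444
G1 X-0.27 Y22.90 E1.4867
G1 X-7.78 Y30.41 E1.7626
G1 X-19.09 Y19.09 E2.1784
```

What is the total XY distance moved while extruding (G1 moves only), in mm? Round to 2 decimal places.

Sum the Euclidean lengths of each G1 segment: total = 83.84 mm.

83.84 mm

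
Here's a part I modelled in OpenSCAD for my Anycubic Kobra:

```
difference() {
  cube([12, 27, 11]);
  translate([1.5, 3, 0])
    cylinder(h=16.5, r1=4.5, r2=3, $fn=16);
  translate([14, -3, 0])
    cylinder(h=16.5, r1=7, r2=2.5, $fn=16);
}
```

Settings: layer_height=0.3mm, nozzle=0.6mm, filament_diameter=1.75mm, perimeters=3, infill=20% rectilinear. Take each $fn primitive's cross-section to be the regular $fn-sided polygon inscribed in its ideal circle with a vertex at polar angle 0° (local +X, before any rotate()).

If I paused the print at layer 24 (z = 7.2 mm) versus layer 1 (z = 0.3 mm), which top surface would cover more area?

Layer 24 (z = 7.2): the cube (footprint 12×27) is included at this height (area 324.00 mm²); the cone at (1.5, 3) (r1=4.5→r2=3) has section circumradius 3.845 here — a regular 16-gon (area = (16/2)·3.845²·sin(360°/16) = 45.27 mm²); the cone at (14, -3) (r1=7→r2=2.5) has section circumradius 5.036 here — a regular 16-gon (area = (16/2)·5.036²·sin(360°/16) = 77.65 mm²); Subtracting the remaining from the first: starting from the 12×27 cube (324.00 mm²), the cone at (1.5, 3) partially overlaps it — only the 31.42 mm² overlap (of its 45.27 mm²) is removed, clipping the outline; the cone at (14, -3) partially overlaps it — only the 1.80 mm² overlap (of its 77.65 mm²) is removed, clipping the outline — area = 290.78 mm². So its area = 290.78 mm². Layer 1 (z = 0.3): the cube is present — its section is the full 12×27 rectangle (area 324.00 mm²); the cone at (1.5, 3) (r1=4.5→r2=3) has section circumradius 4.473 here — a regular 16-gon (area = (16/2)·4.473²·sin(360°/16) = 61.25 mm²); the cone at (14, -3) contributes a regular 16-gon of circumradius 6.918 (interpolated between r1=7 and r2=2.5 at t=0.018) (area = (16/2)·6.918²·sin(360°/16) = 146.53 mm²); After the difference (first − rest): starting from the 12×27 cube (324.00 mm²), the cone at (1.5, 3) partially overlaps it — only the 38.43 mm² overlap (of its 61.25 mm²) is removed, clipping the outline; the cone at (14, -3) partially overlaps it — only the 9.36 mm² overlap (of its 146.53 mm²) is removed, clipping the outline — area = 276.21 mm². So its area = 276.21 mm². Layer 24 is larger (290.78 vs 276.21 mm²).

layer 24 (z = 7.2 mm)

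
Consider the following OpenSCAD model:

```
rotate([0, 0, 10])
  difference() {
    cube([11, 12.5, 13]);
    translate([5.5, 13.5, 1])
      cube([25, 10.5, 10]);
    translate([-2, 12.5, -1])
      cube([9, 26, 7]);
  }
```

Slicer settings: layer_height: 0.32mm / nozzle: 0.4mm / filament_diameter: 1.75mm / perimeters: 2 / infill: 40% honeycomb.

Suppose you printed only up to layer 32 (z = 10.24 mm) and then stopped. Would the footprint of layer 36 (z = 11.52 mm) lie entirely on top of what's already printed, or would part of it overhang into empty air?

Compare the two slices. At z = 10.24: the cube is present — its section is the full 11×12.5 rectangle (area 137.50 mm²); the cube at (5.5, 13.5) (footprint 25×10.5) is included at this height (area 262.50 mm²); the cube at (-2, 12.5) is absent (z outside [-1, 6]); Subtracting the remaining from the first: starting from the 11×12.5 cube (137.50 mm²), the 25×10.5 cube at (5.5, 13.5) misses the remaining region (no effect) — area = 137.50 mm²; (whole slice rotated 10° about Z — lengths, areas and connectivity unchanged). At z = 11.52: the 11×12.5 cube contributes its full rectangle (area 137.50 mm²); the cube at (5.5, 13.5) is not intersected at this z (z outside [1, 11]); the cube at (-2, 12.5) is not intersected at this z (z outside [-1, 6]); Taking the first minus the rest: none of the subtracted shapes is present at this height, so the 11×12.5 cube is unchanged — area = 137.50 mm²; (whole slice rotated 10° about Z — lengths, areas and connectivity unchanged). Checking containment: the cross-section at z = 11.52 is a subset of the cross-section at z = 10.24.

entirely on top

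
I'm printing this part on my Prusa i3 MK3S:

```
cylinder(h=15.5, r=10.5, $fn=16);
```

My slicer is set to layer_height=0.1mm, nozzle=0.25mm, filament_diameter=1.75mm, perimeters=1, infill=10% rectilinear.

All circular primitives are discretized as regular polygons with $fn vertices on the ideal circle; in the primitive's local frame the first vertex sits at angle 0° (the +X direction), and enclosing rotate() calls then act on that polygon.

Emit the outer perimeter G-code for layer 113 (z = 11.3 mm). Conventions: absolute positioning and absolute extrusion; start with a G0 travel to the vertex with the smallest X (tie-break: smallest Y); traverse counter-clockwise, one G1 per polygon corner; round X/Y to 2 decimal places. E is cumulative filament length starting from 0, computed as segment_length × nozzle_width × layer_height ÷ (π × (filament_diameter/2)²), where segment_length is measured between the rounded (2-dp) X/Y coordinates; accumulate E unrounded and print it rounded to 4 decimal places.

G0 X-10.50 Y0.00 Z11.30
G1 X-9.70 Y-4.02 E0.0426
G1 X-7.42 Y-7.42 E0.0852
G1 X-4.02 Y-9.70 E0.1277
G1 X0.00 Y-10.50 E0.1703
G1 X4.02 Y-9.70 E0.2129
G1 X7.42 Y-7.42 E0.2555
G1 X9.70 Y-4.02 E0.2980
G1 X10.50 Y0.00 E0.3406
G1 X9.70 Y4.02 E0.3832
G1 X7.42 Y7.42 E0.4258
G1 X4.02 Y9.70 E0.4683
G1 X0.00 Y10.50 E0.5109
G1 X-4.02 Y9.70 E0.5535
G1 X-7.42 Y7.42 E0.5961
G1 X-9.70 Y4.02 E0.6386
G1 X-10.50 Y0.00 E0.6812

At z = 11.3 mm: the cylinder: section is a regular 16-gon, circumradius r=10.5. The outline is a single polygon with 16 vertices. Extrusion per mm of travel: 0.25 × 0.1 / (π × 0.875²) = 0.010394. Accumulating E over each segment gives final E = 0.6812.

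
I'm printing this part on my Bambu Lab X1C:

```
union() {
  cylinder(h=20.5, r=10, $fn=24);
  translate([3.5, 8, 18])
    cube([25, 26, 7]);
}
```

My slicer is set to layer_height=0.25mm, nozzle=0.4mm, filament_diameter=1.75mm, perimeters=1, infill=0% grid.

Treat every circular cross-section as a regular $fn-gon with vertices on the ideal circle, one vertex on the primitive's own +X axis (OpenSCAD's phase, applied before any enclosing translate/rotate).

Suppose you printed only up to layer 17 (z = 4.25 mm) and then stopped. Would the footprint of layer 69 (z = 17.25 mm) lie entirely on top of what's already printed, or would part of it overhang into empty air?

Compare the two slices. At z = 4.25: the cylinder: section is a regular 24-gon, circumradius r=10 (area = (24/2)·10.000²·sin(360°/24) = 310.58 mm²); the cube at (3.5, 8) is absent (z outside [18, 25]); Merging all regions: only the r=10 cylinder is present, so the union is just that shape — area = 310.58 mm². At z = 17.25: the r=10 cylinder gives a regular 24-gon of circumradius 10 (constant along its height) (area = (24/2)·10.000²·sin(360°/24) = 310.58 mm²); the cube at (3.5, 8) is not intersected at this z (z outside [18, 25]); Combining (union): only the r=10 cylinder is present, so the union is just that shape — area = 310.58 mm². Checking containment: the cross-section at z = 17.25 is a subset of the cross-section at z = 4.25.

entirely on top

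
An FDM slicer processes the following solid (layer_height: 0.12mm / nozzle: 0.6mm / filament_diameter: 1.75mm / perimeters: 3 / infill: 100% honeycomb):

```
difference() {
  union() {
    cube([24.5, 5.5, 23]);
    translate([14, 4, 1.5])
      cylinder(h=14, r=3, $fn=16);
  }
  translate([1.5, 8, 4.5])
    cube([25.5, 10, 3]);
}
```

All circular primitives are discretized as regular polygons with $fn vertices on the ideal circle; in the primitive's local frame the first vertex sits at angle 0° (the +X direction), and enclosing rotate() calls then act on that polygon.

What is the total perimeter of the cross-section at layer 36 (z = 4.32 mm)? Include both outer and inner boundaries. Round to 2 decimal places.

61.10 mm

At z = 4.32 mm: the cube (footprint 24.5×5.5) is included at this height (perimeter 60.00 mm); the r=3 cylinder at (14, 4) contributes a regular 16-gon of circumradius 3 (perimeter = 2·16·3.000·sin(180°/16) = 18.73 mm); Taking the union: the regions partially overlap (shared area 22.27 mm²), so the edge portions inside another operand are dropped and the merged outline is re-measured after clipping — boundary = 61.10 mm; the cube at (1.5, 8) is absent (z outside [4.5, 7.5]); Taking the first minus the rest: none of the subtracted shapes is present at this height, so the result so far is unchanged — boundary = 61.10 mm. Overall, the cross-section is a single solid region. Total boundary length (outer) = 61.10 mm.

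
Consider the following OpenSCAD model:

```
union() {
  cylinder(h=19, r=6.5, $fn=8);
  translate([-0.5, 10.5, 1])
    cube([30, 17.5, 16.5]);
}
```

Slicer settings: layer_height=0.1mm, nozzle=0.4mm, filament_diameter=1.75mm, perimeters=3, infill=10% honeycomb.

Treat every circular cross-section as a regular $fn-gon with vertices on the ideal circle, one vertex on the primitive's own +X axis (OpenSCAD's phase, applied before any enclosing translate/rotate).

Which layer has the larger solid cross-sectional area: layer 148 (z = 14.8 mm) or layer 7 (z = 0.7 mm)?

Layer 148 (z = 14.8): the cylinder: section is a regular 8-gon, circumradius r=6.5 (area = (8/2)·6.500²·sin(360°/8) = 119.50 mm²); the 30×17.5 cube at (-0.5, 10.5) contributes its full rectangle (area 525.00 mm²); Taking the union: the 2 present regions are separate (no shared area or edge), so areas and boundary lengths simply add and each stays a separate island — area = 644.50 mm². So its area = 644.50 mm². Layer 7 (z = 0.7): the cylinder: section is a regular 8-gon, circumradius r=6.5 (area = (8/2)·6.500²·sin(360°/8) = 119.50 mm²); the cube at (-0.5, 10.5) is absent (z outside [1, 17.5]); Combining (union): only the r=6.5 cylinder is present, so the union is just that shape — area = 119.50 mm². So its area = 119.50 mm². Layer 148 is larger (644.50 vs 119.50 mm²).

layer 148 (z = 14.8 mm)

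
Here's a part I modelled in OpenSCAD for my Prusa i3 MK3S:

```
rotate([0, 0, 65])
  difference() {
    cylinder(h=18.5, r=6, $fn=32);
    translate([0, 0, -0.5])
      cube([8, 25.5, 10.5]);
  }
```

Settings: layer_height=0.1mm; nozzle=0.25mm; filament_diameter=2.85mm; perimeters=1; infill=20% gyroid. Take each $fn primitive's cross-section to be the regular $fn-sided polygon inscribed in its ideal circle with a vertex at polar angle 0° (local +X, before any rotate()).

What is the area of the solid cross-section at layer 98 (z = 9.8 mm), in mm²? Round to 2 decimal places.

84.28 mm²

At z = 9.8 mm: the r=6 cylinder gives a regular 32-gon of circumradius 6 (constant along its height) (area = (32/2)·6.000²·sin(360°/32) = 112.37 mm²); the 8×25.5 cube contributes its full rectangle (area 204.00 mm²); Taking the first minus the rest: starting from the r=6 cylinder (112.37 mm²), the 8×25.5 cube partially overlaps it — only the 28.09 mm² overlap (of its 204.00 mm²) is removed, clipping the outline — area = 84.28 mm²; (whole slice rotated 65° about Z — lengths, areas and connectivity unchanged). Overall, the cross-section is a single solid region. Net area = 84.28 mm².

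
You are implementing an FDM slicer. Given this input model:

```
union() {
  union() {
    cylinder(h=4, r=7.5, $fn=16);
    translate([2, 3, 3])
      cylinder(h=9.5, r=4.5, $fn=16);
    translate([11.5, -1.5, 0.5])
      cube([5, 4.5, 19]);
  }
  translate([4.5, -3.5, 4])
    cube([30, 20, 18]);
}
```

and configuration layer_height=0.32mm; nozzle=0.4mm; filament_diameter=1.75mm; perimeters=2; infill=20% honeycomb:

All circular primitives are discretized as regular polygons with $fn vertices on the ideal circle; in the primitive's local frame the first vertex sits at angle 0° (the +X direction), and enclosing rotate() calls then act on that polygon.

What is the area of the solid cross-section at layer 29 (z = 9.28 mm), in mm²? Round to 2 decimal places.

651.97 mm²

At z = 9.28 mm: the cylinder does not reach this height (z outside [0, 4]); the r=4.5 cylinder at (2, 3) gives a regular 16-gon of circumradius 4.5 (constant along its height) (area = (16/2)·4.500²·sin(360°/16) = 61.99 mm²); the cube at (11.5, -1.5) is present — its section is the full 5×4.5 rectangle (area 22.50 mm²); Merging all regions: the 2 present regions are separate (no shared area or edge), so areas and boundary lengths simply add and each stays a separate island — area = 84.49 mm²; the 30×20 cube at (4.5, -3.5) contributes its full rectangle (area 600.00 mm²); Taking the union: the regions partially overlap — summed areas 684.49 mm² minus the doubly-counted overlap 32.52 mm² gives 651.97 mm² — area = 651.97 mm². Overall, the cross-section is a single solid region. Net area = 651.97 mm².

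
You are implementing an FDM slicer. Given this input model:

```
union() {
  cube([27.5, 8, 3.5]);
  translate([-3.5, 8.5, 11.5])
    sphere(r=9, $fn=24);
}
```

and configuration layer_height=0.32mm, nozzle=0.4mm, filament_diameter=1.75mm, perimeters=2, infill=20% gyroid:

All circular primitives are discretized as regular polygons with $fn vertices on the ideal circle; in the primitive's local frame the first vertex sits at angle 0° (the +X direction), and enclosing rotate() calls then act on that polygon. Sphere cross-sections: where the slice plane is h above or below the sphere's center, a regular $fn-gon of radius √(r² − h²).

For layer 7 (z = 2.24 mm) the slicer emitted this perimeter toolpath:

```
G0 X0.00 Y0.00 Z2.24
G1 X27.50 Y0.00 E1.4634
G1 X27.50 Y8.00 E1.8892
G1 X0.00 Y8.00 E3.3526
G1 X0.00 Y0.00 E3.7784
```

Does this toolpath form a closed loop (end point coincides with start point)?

yes

Start point (G0): (0.00, 0.00). End point (last G1): the path returns to the start — closed.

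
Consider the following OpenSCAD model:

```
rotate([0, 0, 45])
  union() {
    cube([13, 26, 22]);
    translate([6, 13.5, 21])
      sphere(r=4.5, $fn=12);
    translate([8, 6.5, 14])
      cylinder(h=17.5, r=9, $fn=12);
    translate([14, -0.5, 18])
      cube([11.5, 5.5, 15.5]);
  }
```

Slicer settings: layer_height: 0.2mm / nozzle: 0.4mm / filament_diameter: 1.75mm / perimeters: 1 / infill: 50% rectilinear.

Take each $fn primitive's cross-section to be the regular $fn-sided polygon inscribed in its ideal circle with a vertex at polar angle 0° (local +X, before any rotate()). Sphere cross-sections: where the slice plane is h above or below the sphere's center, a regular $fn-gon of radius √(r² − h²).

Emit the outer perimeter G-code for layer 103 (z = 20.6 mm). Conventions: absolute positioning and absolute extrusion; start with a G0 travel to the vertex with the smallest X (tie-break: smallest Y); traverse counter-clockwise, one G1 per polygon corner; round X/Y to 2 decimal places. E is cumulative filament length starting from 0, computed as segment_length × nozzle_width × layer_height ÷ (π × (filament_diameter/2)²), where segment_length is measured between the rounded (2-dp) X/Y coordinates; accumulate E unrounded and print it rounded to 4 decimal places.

At z = 20.6 mm: the cube (footprint 13×26) is included at this height; the r=4.5 sphere at (6, 13.5) contributes a regular 12-gon of circumradius √(4.5²−0.4²) = 4.482; the r=9 cylinder at (8, 6.5) gives a regular 12-gon of circumradius 9 (constant along its height); the cube at (14, -0.5) is present — its section is the full 11.5×5.5 rectangle; Combining (union): the regions partially overlap (shared area 250.92 mm²), so overlapping operands fuse into one piece — 1 connected region; (whole slice rotated 45° about Z — lengths, areas and connectivity unchanged). The outline is a single polygon with 18 vertices. Extrusion per mm of travel: 0.4 × 0.2 / (π × 0.875²) = 0.033260. Accumulating E over each segment gives final E = 3.4489.

G0 X-18.38 Y18.38 Z20.60
G1 X-7.24 Y7.24 E0.5240
G1 X-5.30 Y3.89 E0.6527
G1 X-1.96 Y1.96 E0.7810
G1 X0.00 Y0.00 E0.8732
G1 X1.56 Y1.56 E0.9466
G1 X3.39 Y1.56 E1.0075
G1 X7.42 Y3.89 E1.1623
G1 X9.75 Y7.92 E1.3171
G1 X9.75 Y10.04 E1.3877
G1 X10.25 Y9.55 E1.4109
G1 X18.38 Y17.68 E1.7933
G1 X14.50 Y21.57 E1.9761
G1 X8.20 Y15.27 E2.2724
G1 X7.42 Y16.62 E2.3243
G1 X3.39 Y18.95 E2.4791
G1 X-0.56 Y18.95 E2.6105
G1 X-9.19 Y27.58 E3.0164
G1 X-18.38 Y18.38 E3.4489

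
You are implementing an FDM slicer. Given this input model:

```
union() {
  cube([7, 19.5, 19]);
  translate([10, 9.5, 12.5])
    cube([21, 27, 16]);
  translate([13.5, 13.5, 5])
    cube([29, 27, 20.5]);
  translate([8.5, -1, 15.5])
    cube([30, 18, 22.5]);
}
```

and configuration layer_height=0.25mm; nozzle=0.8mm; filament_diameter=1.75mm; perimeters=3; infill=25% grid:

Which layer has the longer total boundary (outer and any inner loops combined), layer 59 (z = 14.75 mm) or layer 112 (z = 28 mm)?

Layer 59 (z = 14.75): the cube is present — its section is the full 7×19.5 rectangle (perimeter 53.00 mm); the cube at (10, 9.5) (footprint 21×27) is included at this height (perimeter 96.00 mm); the cube at (13.5, 13.5) (footprint 29×27) is included at this height (perimeter 112.00 mm); the cube at (8.5, -1) does not reach this height (z outside [15.5, 38]); Taking the union: the regions partially overlap (shared area 402.50 mm²), so the edge portions inside another operand are dropped and the merged outline is re-measured after clipping — boundary = 180.00 mm. So its perimeter = 180.00 mm. Layer 112 (z = 28): the cube does not reach this height (z outside [0, 19]); the cube at (10, 9.5) is present — its section is the full 21×27 rectangle (perimeter 96.00 mm); the cube at (13.5, 13.5) does not reach this height (z outside [5, 25.5]); the 30×18 cube at (8.5, -1) contributes its full rectangle (perimeter 96.00 mm); Merging all regions: the regions partially overlap (shared area 157.50 mm²), so the edge portions inside another operand are dropped and the merged outline is re-measured after clipping — boundary = 135.00 mm. So its perimeter = 135.00 mm. Layer 59 is larger (180.00 vs 135.00 mm).

layer 59 (z = 14.75 mm)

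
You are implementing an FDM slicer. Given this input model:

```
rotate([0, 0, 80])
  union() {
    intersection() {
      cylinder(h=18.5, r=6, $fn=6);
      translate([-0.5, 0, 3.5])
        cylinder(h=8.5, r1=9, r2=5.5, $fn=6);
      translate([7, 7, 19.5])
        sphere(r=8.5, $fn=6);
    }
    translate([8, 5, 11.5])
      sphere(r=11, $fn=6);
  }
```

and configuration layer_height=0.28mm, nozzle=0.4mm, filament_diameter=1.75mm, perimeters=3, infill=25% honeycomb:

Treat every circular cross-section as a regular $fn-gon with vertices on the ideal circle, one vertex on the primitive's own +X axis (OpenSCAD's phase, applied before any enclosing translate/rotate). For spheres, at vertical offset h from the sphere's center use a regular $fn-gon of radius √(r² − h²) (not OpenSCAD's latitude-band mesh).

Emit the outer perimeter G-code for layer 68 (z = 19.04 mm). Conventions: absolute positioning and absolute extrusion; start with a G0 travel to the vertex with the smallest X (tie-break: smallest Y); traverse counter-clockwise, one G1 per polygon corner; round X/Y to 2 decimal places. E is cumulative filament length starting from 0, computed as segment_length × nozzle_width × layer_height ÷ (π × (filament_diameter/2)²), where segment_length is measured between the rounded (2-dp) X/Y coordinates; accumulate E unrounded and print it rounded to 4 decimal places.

G0 X-11.06 Y6.01 Z19.04
G1 X-4.93 Y0.86 E0.3728
G1 X2.60 Y3.60 E0.7459
G1 X3.99 Y11.49 E1.1190
G1 X-2.14 Y16.63 E1.4915
G1 X-9.67 Y13.89 E1.8646
G1 X-11.06 Y6.01 E2.2372

At z = 19.04 mm: the cylinder does not reach this height (z outside [0, 18.5]); the cone at (-0.5, 0) does not reach this height (z outside [3.5, 12]); the r=8.5 sphere at (7, 7) contributes a regular 6-gon of circumradius √(8.5²−0.46²) = 8.488; After intersecting: at least one operand is absent at this height, so nothing remains; the r=11 sphere at (8, 5) contributes a regular 6-gon of circumradius √(11²−7.54²) = 8.009; Merging all regions: only the r=11 sphere at (8, 5) is present, so the union is just that shape — 1 connected region; (whole slice rotated 80° about Z — lengths, areas and connectivity unchanged). The outline is a single polygon with 6 vertices. Extrusion per mm of travel: 0.4 × 0.28 / (π × 0.875²) = 0.046564. Accumulating E over each segment gives final E = 2.2372.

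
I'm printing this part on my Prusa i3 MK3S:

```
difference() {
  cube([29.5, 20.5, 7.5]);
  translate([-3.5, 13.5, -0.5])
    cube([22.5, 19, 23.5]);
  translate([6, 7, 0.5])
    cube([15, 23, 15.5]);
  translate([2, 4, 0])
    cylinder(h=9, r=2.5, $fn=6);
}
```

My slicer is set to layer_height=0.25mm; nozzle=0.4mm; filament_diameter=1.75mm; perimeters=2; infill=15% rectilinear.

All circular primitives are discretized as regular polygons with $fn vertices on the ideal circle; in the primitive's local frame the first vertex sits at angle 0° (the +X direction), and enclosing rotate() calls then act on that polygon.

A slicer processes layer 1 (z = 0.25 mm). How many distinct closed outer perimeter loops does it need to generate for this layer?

1

At z = 0.25 mm: the cube is present — its section is the full 29.5×20.5 rectangle; the cube at (-3.5, 13.5) (footprint 22.5×19) is included at this height; the cube at (6, 7) does not reach this height (z outside [0.5, 16]); the r=2.5 cylinder at (2, 4) gives a regular 6-gon of circumradius 2.5 (constant along its height); Subtracting the remaining from the first: starting from the 29.5×20.5 cube, the 22.5×19 cube at (-3.5, 13.5) partially overlaps it — only the 133.00 mm² overlap (of its 427.50 mm²) is removed, clipping the outline; the r=2.5 cylinder at (2, 4) partially overlaps it — only the 15.80 mm² overlap (of its 16.24 mm²) is removed, clipping the outline — 1 connected region. The result has 1 disconnected region.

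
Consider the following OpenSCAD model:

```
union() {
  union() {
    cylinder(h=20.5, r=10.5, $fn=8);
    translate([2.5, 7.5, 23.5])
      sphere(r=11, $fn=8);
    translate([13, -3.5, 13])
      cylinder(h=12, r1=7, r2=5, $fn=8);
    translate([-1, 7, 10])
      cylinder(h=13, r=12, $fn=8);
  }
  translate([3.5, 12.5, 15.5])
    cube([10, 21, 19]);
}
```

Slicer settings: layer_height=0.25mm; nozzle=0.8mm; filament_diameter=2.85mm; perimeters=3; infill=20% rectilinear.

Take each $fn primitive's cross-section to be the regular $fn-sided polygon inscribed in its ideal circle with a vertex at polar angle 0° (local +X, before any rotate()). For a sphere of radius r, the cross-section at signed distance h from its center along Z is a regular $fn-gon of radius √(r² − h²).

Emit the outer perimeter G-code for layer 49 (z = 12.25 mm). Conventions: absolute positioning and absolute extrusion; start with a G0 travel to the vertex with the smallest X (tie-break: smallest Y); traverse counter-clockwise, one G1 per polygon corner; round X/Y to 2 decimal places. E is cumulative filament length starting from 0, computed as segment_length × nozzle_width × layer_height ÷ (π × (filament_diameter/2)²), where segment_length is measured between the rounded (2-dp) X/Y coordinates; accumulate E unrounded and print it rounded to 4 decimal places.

G0 X-13.00 Y7.00 Z12.25
G1 X-10.30 Y0.48 E0.2212
G1 X-10.50 Y0.00 E0.2375
G1 X-7.42 Y-7.42 E0.4894
G1 X0.00 Y-10.50 E0.7413
G1 X7.42 Y-7.42 E0.9932
G1 X10.50 Y0.00 E1.2450
G1 X9.30 Y2.90 E1.3434
G1 X11.00 Y7.00 E1.4826
G1 X7.49 Y15.49 E1.7706
G1 X-1.00 Y19.00 E2.0586
G1 X-9.49 Y15.49 E2.3466
G1 X-13.00 Y7.00 E2.6346

At z = 12.25 mm: the r=10.5 cylinder contributes a regular 8-gon of circumradius 10.5; the sphere at (2.5, 7.5) is absent (|z−center|=11.250 > r=11); the cone at (13, -3.5) is absent (z outside [13, 25]); the r=12 cylinder at (-1, 7) gives a regular 8-gon of circumradius 12 (constant along its height); Merging all regions: the regions partially overlap (shared area 208.29 mm²), so overlapping operands fuse into one piece — 1 connected region; the cube at (3.5, 12.5) is absent (z outside [15.5, 34.5]); Taking the union: only the result so far is present, so the union is just that shape — 1 connected region. The outline is a single polygon with 12 vertices. Extrusion per mm of travel: 0.8 × 0.25 / (π × 1.425²) = 0.031351. Accumulating E over each segment gives final E = 2.6346.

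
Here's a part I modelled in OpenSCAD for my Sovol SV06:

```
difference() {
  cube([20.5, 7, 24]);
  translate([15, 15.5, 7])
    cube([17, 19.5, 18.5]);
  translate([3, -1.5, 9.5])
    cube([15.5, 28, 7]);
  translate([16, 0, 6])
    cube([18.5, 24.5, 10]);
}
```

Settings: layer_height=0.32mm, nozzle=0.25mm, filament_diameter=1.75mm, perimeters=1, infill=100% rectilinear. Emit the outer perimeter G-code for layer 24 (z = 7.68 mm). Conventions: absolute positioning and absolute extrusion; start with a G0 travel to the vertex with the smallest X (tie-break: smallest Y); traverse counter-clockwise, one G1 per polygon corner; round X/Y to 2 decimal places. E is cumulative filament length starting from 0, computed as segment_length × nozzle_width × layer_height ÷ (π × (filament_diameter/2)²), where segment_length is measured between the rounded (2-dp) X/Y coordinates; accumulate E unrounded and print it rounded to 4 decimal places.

At z = 7.68 mm: the cube (footprint 20.5×7) is included at this height; the cube at (15, 15.5) is present — its section is the full 17×19.5 rectangle; the cube at (3, -1.5) does not reach this height (z outside [9.5, 16.5]); the cube at (16, 0) is present — its section is the full 18.5×24.5 rectangle; Subtracting the remaining from the first: starting from the 20.5×7 cube, the 17×19.5 cube at (15, 15.5) misses the remaining region (no effect); the 18.5×24.5 cube at (16, 0) partially overlaps it — only the 31.50 mm² overlap (of its 453.25 mm²) is removed, clipping the outline — 1 connected region. The outline is a single polygon with 4 vertices. Extrusion per mm of travel: 0.25 × 0.32 / (π × 0.875²) = 0.033260. Accumulating E over each segment gives final E = 1.5300.

G0 X0.00 Y0.00 Z7.68
G1 X16.00 Y0.00 E0.5322
G1 X16.00 Y7.00 E0.7650
G1 X0.00 Y7.00 E1.2971
G1 X0.00 Y0.00 E1.5300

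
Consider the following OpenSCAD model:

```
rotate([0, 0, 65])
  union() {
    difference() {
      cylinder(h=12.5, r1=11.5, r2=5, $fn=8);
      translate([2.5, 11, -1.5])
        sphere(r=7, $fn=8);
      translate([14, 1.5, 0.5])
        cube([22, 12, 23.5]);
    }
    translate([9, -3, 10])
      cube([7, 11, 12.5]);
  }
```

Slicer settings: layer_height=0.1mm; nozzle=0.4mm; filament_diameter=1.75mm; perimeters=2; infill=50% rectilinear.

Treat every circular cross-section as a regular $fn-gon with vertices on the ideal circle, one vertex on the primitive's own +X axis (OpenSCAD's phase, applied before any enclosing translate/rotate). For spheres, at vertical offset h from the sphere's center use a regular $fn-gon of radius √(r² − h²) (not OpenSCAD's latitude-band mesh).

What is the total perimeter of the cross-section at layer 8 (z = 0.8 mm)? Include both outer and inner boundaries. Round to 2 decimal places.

70.92 mm

At z = 0.8 mm: the cone contributes a regular 8-gon of circumradius 11.084 (interpolated between r1=11.5 and r2=5 at t=0.064) (perimeter = 2·8·11.084·sin(180°/8) = 67.87 mm); the r=7 sphere at (2.5, 11) slices to a regular 8-gon of circumradius 6.611 (√(r²−h²) with h=2.3 from center) (perimeter = 2·8·6.611·sin(180°/8) = 40.48 mm); the cube at (14, 1.5) (footprint 22×12) is included at this height (perimeter 68.00 mm); After the difference (first − rest): starting from the cone, the r=7 sphere at (2.5, 11) partially overlaps it — only the 45.10 mm² overlap (of its 123.63 mm²) is removed, clipping the outline; the 22×12 cube at (14, 1.5) misses the remaining region (no effect) — boundary = 70.92 mm; the cube at (9, -3) is absent (z outside [10, 22.5]); Taking the union: only the result so far is present, so the union is just that shape — boundary = 70.92 mm; (rotated 65° about Z; rotation is an isometry so areas/perimeters/island counts are preserved). Overall, the cross-section is a single solid region. Total boundary length (outer) = 70.92 mm.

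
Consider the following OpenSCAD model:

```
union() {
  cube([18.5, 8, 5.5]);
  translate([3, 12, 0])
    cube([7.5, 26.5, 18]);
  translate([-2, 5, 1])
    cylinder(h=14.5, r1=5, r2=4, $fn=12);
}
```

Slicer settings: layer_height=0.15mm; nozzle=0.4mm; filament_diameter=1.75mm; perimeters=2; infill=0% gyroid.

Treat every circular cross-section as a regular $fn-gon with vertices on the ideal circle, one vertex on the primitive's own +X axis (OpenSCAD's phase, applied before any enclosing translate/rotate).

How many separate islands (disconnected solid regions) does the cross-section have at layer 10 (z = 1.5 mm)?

2

At z = 1.5 mm: the 18.5×8 cube contributes its full rectangle; the 7.5×26.5 cube at (3, 12) contributes its full rectangle; the cone at (-2, 5) contributes a regular 12-gon of circumradius 4.966 (interpolated between r1=5 and r2=4 at t=0.034); Combining (union): the regions partially overlap (shared area 16.69 mm²), so overlapping operands fuse into one piece — 2 connected regions. Overall, the cross-section has 2 separate islands. Island count = 2.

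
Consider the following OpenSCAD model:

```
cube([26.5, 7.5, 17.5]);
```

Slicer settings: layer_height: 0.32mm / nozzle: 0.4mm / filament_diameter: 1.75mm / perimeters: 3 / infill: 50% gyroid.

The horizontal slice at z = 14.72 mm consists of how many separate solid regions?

At z = 14.72 mm: the cube (footprint 26.5×7.5) is included at this height. The result has 1 disconnected region.

1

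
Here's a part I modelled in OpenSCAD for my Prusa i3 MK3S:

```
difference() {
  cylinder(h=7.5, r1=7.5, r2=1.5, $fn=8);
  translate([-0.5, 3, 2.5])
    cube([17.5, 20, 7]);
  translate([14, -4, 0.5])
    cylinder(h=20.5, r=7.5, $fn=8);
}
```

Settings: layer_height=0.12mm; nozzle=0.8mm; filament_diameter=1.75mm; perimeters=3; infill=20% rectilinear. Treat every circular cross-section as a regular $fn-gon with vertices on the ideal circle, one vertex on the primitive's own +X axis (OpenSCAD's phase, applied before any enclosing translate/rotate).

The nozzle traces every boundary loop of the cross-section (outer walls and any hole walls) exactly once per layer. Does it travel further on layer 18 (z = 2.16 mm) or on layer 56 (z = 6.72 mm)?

Layer 18 (z = 2.16): the cone: at t=0.288 of its height the radius interpolates to r₁+(r₂−r₁)t = 5.772, giving a regular 8-gon of that circumradius (perimeter = 2·8·5.772·sin(180°/8) = 35.34 mm); the cube at (-0.5, 3) does not reach this height (z outside [2.5, 9.5]); the cylinder at (14, -4): section is a regular 8-gon, circumradius r=7.5 (perimeter = 2·8·7.500·sin(180°/8) = 45.92 mm); Subtracting the remaining from the first: starting from the cone, the r=7.5 cylinder at (14, -4) misses the remaining region (no effect) — boundary = 35.34 mm. So its perimeter = 35.34 mm. Layer 56 (z = 6.72): the cone: at t=0.896 of its height the radius interpolates to r₁+(r₂−r₁)t = 2.124, giving a regular 8-gon of that circumradius (perimeter = 2·8·2.124·sin(180°/8) = 13.01 mm); the cube at (-0.5, 3) (footprint 17.5×20) is included at this height (perimeter 75.00 mm); the r=7.5 cylinder at (14, -4) contributes a regular 8-gon of circumradius 7.5 (perimeter = 2·8·7.500·sin(180°/8) = 45.92 mm); Subtracting the remaining from the first: starting from the cone, the 17.5×20 cube at (-0.5, 3) misses the remaining region (no effect); the r=7.5 cylinder at (14, -4) misses the remaining region (no effect) — boundary = 13.01 mm. So its perimeter = 13.01 mm. Layer 18 is larger (35.34 vs 13.01 mm).

layer 18 (z = 2.16 mm)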